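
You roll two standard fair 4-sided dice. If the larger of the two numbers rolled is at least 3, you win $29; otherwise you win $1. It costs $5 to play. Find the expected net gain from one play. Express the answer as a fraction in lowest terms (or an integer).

$17

E[payout] = (1/4)·1 + (3/4)·29 = 22
Expected profit = 22 − 5 = 17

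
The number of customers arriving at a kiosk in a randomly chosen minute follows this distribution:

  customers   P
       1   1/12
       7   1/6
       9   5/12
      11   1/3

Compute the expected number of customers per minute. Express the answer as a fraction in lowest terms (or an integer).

E[X] = (1/12)·1 + (1/6)·7 + (5/12)·9 + (1/3)·11
     = 26/3

26/3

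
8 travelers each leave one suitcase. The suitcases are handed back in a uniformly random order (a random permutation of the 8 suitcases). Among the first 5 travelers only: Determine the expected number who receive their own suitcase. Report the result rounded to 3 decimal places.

Let Xᵢ = 1 if person i gets their own suitcase. For each i, P(Xᵢ=1) = 1/8.
By linearity of expectation, E[X₁+…+X_5] = 5·(1/8) = 5/8.
≈ 0.625

0.625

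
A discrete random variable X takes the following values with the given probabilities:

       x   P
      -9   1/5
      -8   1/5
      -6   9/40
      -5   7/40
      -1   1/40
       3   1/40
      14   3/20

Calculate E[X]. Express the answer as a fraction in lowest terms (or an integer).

E[X] = (1/5)·(-9) + (1/5)·(-8) + (9/40)·(-6) + (7/40)·(-5) + (1/40)·(-1) + (1/40)·3 + (3/20)·14
     = -139/40

-139/40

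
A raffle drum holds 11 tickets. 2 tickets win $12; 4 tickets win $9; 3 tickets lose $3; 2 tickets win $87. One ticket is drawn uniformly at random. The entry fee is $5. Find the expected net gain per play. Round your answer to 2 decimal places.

$15.45

E[payout] = (2/11)·12 + (4/11)·9 + (3/11)·(-3) + (2/11)·87 = 225/11
Expected profit = 225/11 − 5 = 170/11 ≈ $15.45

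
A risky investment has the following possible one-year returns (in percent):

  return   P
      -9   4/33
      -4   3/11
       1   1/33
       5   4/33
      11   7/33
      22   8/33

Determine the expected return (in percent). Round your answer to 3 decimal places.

6.121

E[X] = (4/33)·(-9) + (3/11)·(-4) + (1/33)·1 + (4/33)·5 + (7/33)·11 + (8/33)·22
     = 202/33 ≈ 6.121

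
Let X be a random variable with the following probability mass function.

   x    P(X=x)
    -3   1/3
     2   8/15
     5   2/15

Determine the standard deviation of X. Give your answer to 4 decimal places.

2.8158

E[X] = 11/15, E[X²] = 127/15
Var(X) = E[X²] − (E[X])² = 127/15 − 121/225 = 1784/225
SD(X) = √(1784/225) ≈ 2.8158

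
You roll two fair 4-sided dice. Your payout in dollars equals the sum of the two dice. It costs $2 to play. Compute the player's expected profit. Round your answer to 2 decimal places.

Distribution of the sum of the two dice: 2 w.p. 1/16, 3 w.p. 1/8, 4 w.p. 3/16, 5 w.p. 1/4, 6 w.p. 3/16, 7 w.p. 1/8, …
E[payout] = (1/16)·2 + (1/8)·3 + (3/16)·4 + (1/4)·5 + (3/16)·6 + (1/8)·7 + (1/16)·8 = 5
Expected profit = 5 − 2 = 3 ≈ $3.00

$3.00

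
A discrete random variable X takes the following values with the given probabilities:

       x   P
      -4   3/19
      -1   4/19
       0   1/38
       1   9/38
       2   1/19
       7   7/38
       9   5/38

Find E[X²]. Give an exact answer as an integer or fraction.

869/38

E[X²] = (3/19)·16 + (4/19)·1 + (1/38)·0 + (9/38)·1 + (1/19)·4 + (7/38)·49 + (5/38)·81
     = 869/38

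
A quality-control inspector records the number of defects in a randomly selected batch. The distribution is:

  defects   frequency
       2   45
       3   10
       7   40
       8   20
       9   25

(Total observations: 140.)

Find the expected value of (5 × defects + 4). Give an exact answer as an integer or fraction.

Total = 140, so P(defects=2) = 45/140, etc.
E[5x+4] = (9/28)·14 + (1/14)·19 + (2/7)·39 + (1/7)·44 + (5/28)·49
     = 897/28

897/28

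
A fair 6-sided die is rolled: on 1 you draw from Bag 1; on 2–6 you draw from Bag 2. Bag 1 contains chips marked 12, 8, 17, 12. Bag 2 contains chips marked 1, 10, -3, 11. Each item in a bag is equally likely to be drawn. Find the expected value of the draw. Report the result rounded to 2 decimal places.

6.00

E[X | Bag 1] = (12 + 8 + 17 + 12)/4 = 49/4
E[X | Bag 2] = (1 + 10 − 3 + 11)/4 = 19/4
E[X] = (1/6)·49/4 + (5/6)·19/4 = 6 ≈ 6.00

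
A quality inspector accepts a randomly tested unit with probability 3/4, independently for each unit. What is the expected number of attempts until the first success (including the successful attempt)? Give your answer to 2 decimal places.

For a geometric distribution, E[trials] = 1/p = 1/(3/4) = 4/3.
≈ 1.33

1.33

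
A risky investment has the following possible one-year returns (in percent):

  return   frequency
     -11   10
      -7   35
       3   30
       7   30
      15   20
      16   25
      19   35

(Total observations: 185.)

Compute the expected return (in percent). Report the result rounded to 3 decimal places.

Total = 185, so P(return=-11) = 10/185, etc.
E[X] = (2/37)·(-11) + (7/37)·(-7) + (6/37)·3 + (6/37)·7 + (4/37)·15 + (5/37)·16 + (7/37)·19
     = 262/37 ≈ 7.081

7.081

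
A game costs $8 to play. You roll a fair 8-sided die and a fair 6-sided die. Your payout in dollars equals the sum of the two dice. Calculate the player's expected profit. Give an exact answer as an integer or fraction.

$0

Distribution of the sum of the two dice: 2 w.p. 1/48, 3 w.p. 1/24, 4 w.p. 1/16, 5 w.p. 1/12, 6 w.p. 5/48, 7 w.p. 1/8, …
E[payout] = (1/48)·2 + (1/24)·3 + (1/16)·4 + (1/12)·5 + (5/48)·6 + (1/8)·7 + (1/8)·8 + (1/8)·9 + (5/48)·10 + (1/12)·11 + (1/16)·12 + (1/24)·13 + (1/48)·14 = 8
Expected profit = 8 − 8 = 0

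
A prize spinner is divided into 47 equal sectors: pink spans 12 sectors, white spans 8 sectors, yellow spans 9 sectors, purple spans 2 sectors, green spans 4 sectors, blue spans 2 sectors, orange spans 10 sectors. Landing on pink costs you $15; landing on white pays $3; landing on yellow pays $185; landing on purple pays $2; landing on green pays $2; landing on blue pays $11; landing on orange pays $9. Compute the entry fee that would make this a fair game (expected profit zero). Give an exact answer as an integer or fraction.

E[payout] = (12/47)·(-15) + (8/47)·3 + (9/47)·185 + (2/47)·2 + (4/47)·2 + (2/47)·11 + (10/47)·9 = 1633/47
Fair fee = E[payout] = 1633/47

1633/47 dollars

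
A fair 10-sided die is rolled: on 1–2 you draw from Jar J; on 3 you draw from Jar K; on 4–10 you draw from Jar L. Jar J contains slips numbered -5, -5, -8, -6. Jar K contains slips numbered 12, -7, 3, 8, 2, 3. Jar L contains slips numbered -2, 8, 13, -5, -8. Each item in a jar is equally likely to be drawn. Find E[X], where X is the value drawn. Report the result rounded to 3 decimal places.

E[X | Jar J] = (-5 − 5 − 8 − 6)/4 = -6
E[X | Jar K] = (12 − 7 + 3 + 8 + 2 + 3)/6 = 7/2
E[X | Jar L] = (-2 + 8 + 13 − 5 − 8)/5 = 6/5
E[X] = (1/5)·(-6) + (1/10)·7/2 + (7/10)·6/5 = -1/100 ≈ -0.010

-0.010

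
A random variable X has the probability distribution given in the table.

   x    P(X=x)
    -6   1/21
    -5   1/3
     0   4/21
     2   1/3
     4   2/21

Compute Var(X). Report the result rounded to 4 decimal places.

E[X] = (1/21)·(-6) + (1/3)·(-5) + (4/21)·0 + (1/3)·2 + (2/21)·4 = -19/21
E[X²] = (1/21)·36 + (1/3)·25 + (4/21)·0 + (1/3)·4 + (2/21)·16 = 271/21
Var(X) = 271/21 − (-19/21)² = 5330/441 ≈ 12.0862

12.0862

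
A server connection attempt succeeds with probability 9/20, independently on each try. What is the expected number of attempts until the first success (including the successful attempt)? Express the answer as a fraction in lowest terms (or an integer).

20/9

For a geometric distribution, E[trials] = 1/p = 1/(9/20) = 20/9.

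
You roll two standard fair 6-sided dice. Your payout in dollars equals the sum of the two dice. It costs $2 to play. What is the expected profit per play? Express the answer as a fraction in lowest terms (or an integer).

Distribution of the sum of the two dice: 2 w.p. 1/36, 3 w.p. 1/18, 4 w.p. 1/12, 5 w.p. 1/9, 6 w.p. 5/36, 7 w.p. 1/6, …
E[payout] = (1/36)·2 + (1/18)·3 + (1/12)·4 + (1/9)·5 + (5/36)·6 + (1/6)·7 + (5/36)·8 + (1/9)·9 + (1/12)·10 + (1/18)·11 + (1/36)·12 = 7
Expected profit = 7 − 2 = 5

$5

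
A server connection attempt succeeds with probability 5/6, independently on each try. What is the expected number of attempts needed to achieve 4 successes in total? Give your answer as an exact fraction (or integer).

24/5

By linearity (sum of 4 independent geometric waits), E[trials] = 4/p = 4/(5/6) = 24/5.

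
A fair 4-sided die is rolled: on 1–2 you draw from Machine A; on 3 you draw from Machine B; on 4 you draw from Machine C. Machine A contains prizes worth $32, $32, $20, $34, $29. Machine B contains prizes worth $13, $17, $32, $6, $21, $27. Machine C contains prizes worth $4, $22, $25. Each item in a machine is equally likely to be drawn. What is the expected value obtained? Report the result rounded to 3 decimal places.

$23.783

E[X | Machine A] = (32 + 32 + 20 + 34 + 29)/5 = 147/5
E[X | Machine B] = (13 + 17 + 32 + 6 + 21 + 27)/6 = 58/3
E[X | Machine C] = (4 + 22 + 25)/3 = 17
E[X] = (1/2)·147/5 + (1/4)·58/3 + (1/4)·17 = 1427/60 ≈ 23.783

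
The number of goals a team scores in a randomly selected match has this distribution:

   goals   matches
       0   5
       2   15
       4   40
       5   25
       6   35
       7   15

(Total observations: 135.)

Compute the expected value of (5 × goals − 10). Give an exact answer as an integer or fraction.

40/3

Total = 135, so P(goals=0) = 5/135, etc.
E[5x-10] = (1/27)·(-10) + (1/9)·0 + (8/27)·10 + (5/27)·15 + (7/27)·20 + (1/9)·25
     = 40/3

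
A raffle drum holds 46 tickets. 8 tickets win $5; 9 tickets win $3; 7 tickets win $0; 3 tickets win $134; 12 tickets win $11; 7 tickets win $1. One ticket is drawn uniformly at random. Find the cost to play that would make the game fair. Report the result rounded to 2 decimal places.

E[payout] = (8/46)·5 + (9/46)·3 + (7/46)·0 + (3/46)·134 + (12/46)·11 + (7/46)·1 = 304/23
Fair fee = E[payout] = 304/23 ≈ $13.22

$13.22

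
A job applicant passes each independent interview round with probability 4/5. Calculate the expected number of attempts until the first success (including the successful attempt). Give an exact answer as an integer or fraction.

For a geometric distribution, E[trials] = 1/p = 1/(4/5) = 5/4.

5/4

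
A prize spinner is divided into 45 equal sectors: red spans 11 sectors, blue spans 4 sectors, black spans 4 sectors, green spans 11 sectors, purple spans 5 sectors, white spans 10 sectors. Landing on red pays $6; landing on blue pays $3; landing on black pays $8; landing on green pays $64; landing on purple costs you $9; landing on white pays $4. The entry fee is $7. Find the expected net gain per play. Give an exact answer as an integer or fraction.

E[payout] = (11/45)·6 + (4/45)·3 + (4/45)·8 + (11/45)·64 + (5/45)·(-9) + (10/45)·4 = 809/45
Expected profit = 809/45 − 7 = 494/45

494/45 dollars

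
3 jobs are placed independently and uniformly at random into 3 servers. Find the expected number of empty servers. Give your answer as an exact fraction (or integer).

Let Xⱼ=1 if server j is empty. P(Xⱼ=1) = ((3-1)/3)^3 = 8/27.
By linearity, E[#empty] = 3·8/27 = 8/9.

8/9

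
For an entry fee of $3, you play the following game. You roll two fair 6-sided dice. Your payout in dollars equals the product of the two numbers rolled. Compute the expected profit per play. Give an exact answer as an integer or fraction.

37/4 dollars

Distribution of the product of the two numbers rolled: 1 w.p. 1/36, 2 w.p. 1/18, 3 w.p. 1/18, 4 w.p. 1/12, 5 w.p. 1/18, 6 w.p. 1/9, …
E[payout] = (1/36)·1 + (1/18)·2 + (1/18)·3 + (1/12)·4 + (1/18)·5 + (1/9)·6 + (1/18)·8 + (1/36)·9 + (1/18)·10 + (1/9)·12 + (1/18)·15 + (1/36)·16 + (1/18)·18 + (1/18)·20 + (1/18)·24 + (1/36)·25 + (1/18)·30 + (1/36)·36 = 49/4
Expected profit = 49/4 − 3 = 37/4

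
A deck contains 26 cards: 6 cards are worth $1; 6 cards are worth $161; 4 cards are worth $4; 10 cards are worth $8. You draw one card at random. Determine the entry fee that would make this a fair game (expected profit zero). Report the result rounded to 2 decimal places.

$41.08

E[payout] = (6/26)·1 + (6/26)·161 + (4/26)·4 + (10/26)·8 = 534/13
Fair fee = E[payout] = 534/13 ≈ $41.08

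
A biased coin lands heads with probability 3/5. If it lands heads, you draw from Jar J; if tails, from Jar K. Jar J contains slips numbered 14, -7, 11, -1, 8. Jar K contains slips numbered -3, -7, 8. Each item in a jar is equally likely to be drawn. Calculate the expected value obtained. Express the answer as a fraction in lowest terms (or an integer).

41/15

E[X | Jar J] = (14 − 7 + 11 − 1 + 8)/5 = 5
E[X | Jar K] = (-3 − 7 + 8)/3 = -2/3
E[X] = (3/5)·5 + (2/5)·(-2/3) = 41/15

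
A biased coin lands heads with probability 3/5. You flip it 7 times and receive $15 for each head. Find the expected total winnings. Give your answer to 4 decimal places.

E[#heads] = 7·3/5 = 21/5 (linearity over flips).
E[winnings] = 15·21/5 = 63.
≈ 63.0000

$63.0000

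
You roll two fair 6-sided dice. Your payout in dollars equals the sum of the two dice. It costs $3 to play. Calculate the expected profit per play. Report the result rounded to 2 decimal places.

Distribution of the sum of the two dice: 2 w.p. 1/36, 3 w.p. 1/18, 4 w.p. 1/12, 5 w.p. 1/9, 6 w.p. 5/36, 7 w.p. 1/6, …
E[payout] = (1/36)·2 + (1/18)·3 + (1/12)·4 + (1/9)·5 + (5/36)·6 + (1/6)·7 + (5/36)·8 + (1/9)·9 + (1/12)·10 + (1/18)·11 + (1/36)·12 = 7
Expected profit = 7 − 3 = 4 ≈ $4.00

$4.00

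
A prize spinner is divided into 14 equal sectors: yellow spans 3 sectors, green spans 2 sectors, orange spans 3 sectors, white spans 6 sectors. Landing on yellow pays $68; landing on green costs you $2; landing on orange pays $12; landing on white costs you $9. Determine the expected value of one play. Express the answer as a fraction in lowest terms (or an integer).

$13

E[payout] = (3/14)·68 + (2/14)·(-2) + (3/14)·12 + (6/14)·(-9) = 13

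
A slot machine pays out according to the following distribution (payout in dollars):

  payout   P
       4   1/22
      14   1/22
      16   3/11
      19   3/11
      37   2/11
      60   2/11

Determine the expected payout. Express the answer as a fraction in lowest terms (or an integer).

$28

E[X] = (1/22)·4 + (1/22)·14 + (3/11)·16 + (3/11)·19 + (2/11)·37 + (2/11)·60
     = 28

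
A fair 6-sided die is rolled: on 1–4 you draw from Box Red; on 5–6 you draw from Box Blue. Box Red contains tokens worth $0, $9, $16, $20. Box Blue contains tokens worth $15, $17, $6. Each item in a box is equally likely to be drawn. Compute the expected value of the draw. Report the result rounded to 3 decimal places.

$11.722

E[X | Box Red] = (0 + 9 + 16 + 20)/4 = 45/4
E[X | Box Blue] = (15 + 17 + 6)/3 = 38/3
E[X] = (2/3)·45/4 + (1/3)·38/3 = 211/18 ≈ 11.722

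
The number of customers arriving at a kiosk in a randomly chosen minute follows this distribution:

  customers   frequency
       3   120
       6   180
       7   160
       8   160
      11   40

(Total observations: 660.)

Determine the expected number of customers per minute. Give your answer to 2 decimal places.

Total = 660, so P(customers=3) = 120/660, etc.
E[X] = (2/11)·3 + (3/11)·6 + (8/33)·7 + (8/33)·8 + (2/33)·11
     = 214/33 ≈ 6.48

6.48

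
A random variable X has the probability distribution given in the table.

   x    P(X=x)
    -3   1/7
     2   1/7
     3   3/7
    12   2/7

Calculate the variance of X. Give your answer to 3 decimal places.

25.959

E[X] = (1/7)·(-3) + (1/7)·2 + (3/7)·3 + (2/7)·12 = 32/7
E[X²] = (1/7)·9 + (1/7)·4 + (3/7)·9 + (2/7)·144 = 328/7
Var(X) = 328/7 − (32/7)² = 1272/49 ≈ 25.959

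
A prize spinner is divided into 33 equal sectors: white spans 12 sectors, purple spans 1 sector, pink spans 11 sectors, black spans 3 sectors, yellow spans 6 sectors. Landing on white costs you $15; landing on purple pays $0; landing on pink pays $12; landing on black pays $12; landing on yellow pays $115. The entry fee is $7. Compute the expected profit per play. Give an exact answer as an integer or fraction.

149/11 dollars

E[payout] = (12/33)·(-15) + (1/33)·0 + (11/33)·12 + (3/33)·12 + (6/33)·115 = 226/11
Expected profit = 226/11 − 7 = 149/11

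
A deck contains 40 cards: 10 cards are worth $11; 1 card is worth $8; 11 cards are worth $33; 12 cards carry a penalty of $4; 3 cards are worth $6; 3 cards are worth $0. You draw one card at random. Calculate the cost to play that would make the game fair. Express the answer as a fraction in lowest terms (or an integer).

451/40 dollars

E[payout] = (10/40)·11 + (1/40)·8 + (11/40)·33 + (12/40)·(-4) + (3/40)·6 + (3/40)·0 = 451/40
Fair fee = E[payout] = 451/40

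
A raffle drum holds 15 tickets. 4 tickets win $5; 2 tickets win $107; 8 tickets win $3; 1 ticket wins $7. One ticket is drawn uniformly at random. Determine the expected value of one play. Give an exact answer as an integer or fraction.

E[payout] = (4/15)·5 + (2/15)·107 + (8/15)·3 + (1/15)·7 = 53/3

53/3 dollars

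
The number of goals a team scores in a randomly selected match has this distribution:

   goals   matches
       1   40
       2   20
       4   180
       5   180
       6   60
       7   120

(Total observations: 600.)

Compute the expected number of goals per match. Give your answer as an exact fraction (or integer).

29/6

Total = 600, so P(goals=1) = 40/600, etc.
E[X] = (1/15)·1 + (1/30)·2 + (3/10)·4 + (3/10)·5 + (1/10)·6 + (1/5)·7
     = 29/6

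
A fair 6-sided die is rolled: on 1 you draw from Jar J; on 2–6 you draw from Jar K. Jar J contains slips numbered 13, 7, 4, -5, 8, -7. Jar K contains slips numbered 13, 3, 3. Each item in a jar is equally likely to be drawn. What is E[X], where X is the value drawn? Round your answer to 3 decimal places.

E[X | Jar J] = (13 + 7 + 4 − 5 + 8 − 7)/6 = 10/3
E[X | Jar K] = (13 + 3 + 3)/3 = 19/3
E[X] = (1/6)·10/3 + (5/6)·19/3 = 35/6 ≈ 5.833

5.833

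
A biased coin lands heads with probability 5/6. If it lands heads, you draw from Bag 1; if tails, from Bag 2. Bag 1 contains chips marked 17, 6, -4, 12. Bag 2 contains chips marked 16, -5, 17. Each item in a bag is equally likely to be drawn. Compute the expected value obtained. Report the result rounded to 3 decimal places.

8.014

E[X | Bag 1] = (17 + 6 − 4 + 12)/4 = 31/4
E[X | Bag 2] = (16 − 5 + 17)/3 = 28/3
E[X] = (5/6)·31/4 + (1/6)·28/3 = 577/72 ≈ 8.014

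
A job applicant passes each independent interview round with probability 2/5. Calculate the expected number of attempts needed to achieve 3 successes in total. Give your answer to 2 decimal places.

By linearity (sum of 3 independent geometric waits), E[trials] = 3/p = 3/(2/5) = 15/2.
≈ 7.50

7.50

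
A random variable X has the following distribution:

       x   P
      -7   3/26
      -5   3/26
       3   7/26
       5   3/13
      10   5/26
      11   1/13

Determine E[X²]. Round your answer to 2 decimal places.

E[X²] = (3/26)·49 + (3/26)·25 + (7/26)·9 + (3/13)·25 + (5/26)·100 + (1/13)·121
     = 1177/26 ≈ 45.27

45.27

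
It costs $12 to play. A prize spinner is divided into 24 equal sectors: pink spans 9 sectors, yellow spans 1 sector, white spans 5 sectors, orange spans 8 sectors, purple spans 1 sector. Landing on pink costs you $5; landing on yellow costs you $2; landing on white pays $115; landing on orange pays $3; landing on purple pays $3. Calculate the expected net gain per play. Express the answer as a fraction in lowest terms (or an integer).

E[payout] = (9/24)·(-5) + (1/24)·(-2) + (5/24)·115 + (8/24)·3 + (1/24)·3 = 185/8
Expected profit = 185/8 − 12 = 89/8

89/8 dollars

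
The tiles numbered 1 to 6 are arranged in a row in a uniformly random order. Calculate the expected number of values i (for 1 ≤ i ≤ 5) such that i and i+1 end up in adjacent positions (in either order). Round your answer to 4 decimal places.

For each i ∈ {1,…,5}, let Xᵢ = 1 if i and i+1 are adjacent. P(Xᵢ=1) = 2·(6−1)!/6! = 2/6.
By linearity, E[ΣXᵢ] = (5)·(2/6) = 5/3.
≈ 1.6667

1.6667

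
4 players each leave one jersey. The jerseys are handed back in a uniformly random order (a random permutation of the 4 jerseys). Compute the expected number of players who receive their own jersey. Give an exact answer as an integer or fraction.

1

Let Xᵢ = 1 if person i gets their own jersey. For each i, P(Xᵢ=1) = 1/4.
By linearity of expectation, E[X₁+…+X_4] = 4·(1/4) = 1.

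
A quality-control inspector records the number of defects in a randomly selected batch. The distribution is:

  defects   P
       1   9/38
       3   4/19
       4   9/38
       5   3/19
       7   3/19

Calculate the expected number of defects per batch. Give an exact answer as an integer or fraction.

141/38

E[X] = (9/38)·1 + (4/19)·3 + (9/38)·4 + (3/19)·5 + (3/19)·7
     = 141/38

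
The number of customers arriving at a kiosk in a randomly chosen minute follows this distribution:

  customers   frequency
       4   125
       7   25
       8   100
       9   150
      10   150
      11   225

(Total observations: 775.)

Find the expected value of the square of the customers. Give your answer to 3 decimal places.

82.581

Total = 775, so P(customers=4) = 125/775, etc.
E[X²] = (5/31)·16 + (1/31)·49 + (4/31)·64 + (6/31)·81 + (6/31)·100 + (9/31)·121
     = 2560/31 ≈ 82.581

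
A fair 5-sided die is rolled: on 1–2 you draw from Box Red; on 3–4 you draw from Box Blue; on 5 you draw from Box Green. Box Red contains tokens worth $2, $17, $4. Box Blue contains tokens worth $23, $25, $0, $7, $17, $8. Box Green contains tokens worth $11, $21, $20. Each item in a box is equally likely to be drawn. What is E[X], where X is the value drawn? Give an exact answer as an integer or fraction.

E[X | Box Red] = (2 + 17 + 4)/3 = 23/3
E[X | Box Blue] = (23 + 25 + 0 + 7 + 17 + 8)/6 = 40/3
E[X | Box Green] = (11 + 21 + 20)/3 = 52/3
E[X] = (2/5)·23/3 + (2/5)·40/3 + (1/5)·52/3 = 178/15

178/15 dollars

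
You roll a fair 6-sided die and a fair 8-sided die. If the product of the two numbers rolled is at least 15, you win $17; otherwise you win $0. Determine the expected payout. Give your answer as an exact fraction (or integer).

E[payout] = (13/24)·0 + (11/24)·17 = 187/24

187/24 dollars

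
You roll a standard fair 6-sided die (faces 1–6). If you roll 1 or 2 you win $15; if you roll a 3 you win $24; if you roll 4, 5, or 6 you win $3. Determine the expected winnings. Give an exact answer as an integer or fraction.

21/2 dollars

E[payout] = (1/2)·3 + (1/3)·15 + (1/6)·24 = 21/2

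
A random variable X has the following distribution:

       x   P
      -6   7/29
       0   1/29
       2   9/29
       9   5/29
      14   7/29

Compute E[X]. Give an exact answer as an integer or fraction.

119/29

E[X] = (7/29)·(-6) + (1/29)·0 + (9/29)·2 + (5/29)·9 + (7/29)·14
     = 119/29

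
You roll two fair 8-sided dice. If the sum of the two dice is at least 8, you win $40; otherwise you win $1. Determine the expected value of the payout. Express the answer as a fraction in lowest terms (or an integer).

1741/64 dollars

E[payout] = (21/64)·1 + (43/64)·40 = 1741/64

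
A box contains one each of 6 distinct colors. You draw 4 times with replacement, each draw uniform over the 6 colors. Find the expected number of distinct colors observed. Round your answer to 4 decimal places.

Let Xⱼ=1 if type j appears at least once. P(Xⱼ=1) = 1 − ((6−1)/6)^4 = 671/1296.
E[#distinct] = 6·671/1296 = 671/216.
≈ 3.1065

3.1065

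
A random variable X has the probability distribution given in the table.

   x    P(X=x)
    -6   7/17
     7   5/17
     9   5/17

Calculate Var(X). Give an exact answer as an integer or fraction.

13890/289

E[X] = (7/17)·(-6) + (5/17)·7 + (5/17)·9 = 38/17
E[X²] = (7/17)·36 + (5/17)·49 + (5/17)·81 = 902/17
Var(X) = 902/17 − (38/17)² = 13890/289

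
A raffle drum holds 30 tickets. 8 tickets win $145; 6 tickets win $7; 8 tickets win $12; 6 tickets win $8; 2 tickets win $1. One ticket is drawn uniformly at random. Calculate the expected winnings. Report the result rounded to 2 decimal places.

E[payout] = (8/30)·145 + (6/30)·7 + (8/30)·12 + (6/30)·8 + (2/30)·1 = 674/15
≈ $44.93

$44.93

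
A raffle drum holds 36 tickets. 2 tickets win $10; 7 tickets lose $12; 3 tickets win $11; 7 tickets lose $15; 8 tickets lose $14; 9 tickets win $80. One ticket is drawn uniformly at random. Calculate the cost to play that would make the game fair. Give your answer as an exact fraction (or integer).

E[payout] = (2/36)·10 + (7/36)·(-12) + (3/36)·11 + (7/36)·(-15) + (8/36)·(-14) + (9/36)·80 = 118/9
Fair fee = E[payout] = 118/9

118/9 dollars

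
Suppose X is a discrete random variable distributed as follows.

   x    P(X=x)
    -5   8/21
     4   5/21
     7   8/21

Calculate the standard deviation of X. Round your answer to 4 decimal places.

E[X] = 12/7, E[X²] = 32
Var(X) = E[X²] − (E[X])² = 32 − 144/49 = 1424/49
SD(X) = √(1424/49) ≈ 5.3908

5.3908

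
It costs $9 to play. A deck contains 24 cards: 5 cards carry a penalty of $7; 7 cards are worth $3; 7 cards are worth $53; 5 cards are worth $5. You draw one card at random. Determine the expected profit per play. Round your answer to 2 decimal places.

E[payout] = (5/24)·(-7) + (7/24)·3 + (7/24)·53 + (5/24)·5 = 191/12
Expected profit = 191/12 − 9 = 83/12 ≈ $6.92

$6.92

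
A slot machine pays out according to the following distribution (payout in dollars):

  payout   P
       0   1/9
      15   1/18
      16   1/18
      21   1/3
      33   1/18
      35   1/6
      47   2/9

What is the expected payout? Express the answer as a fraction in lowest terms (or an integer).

E[X] = (1/9)·0 + (1/18)·15 + (1/18)·16 + (1/3)·21 + (1/18)·33 + (1/6)·35 + (2/9)·47
     = 161/6

161/6 dollars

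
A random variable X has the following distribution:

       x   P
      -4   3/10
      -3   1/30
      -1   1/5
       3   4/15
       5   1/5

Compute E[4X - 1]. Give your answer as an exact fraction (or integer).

E[4x-1] = (3/10)·(-17) + (1/30)·(-13) + (1/5)·(-5) + (4/15)·11 + (1/5)·19
     = 1/5

1/5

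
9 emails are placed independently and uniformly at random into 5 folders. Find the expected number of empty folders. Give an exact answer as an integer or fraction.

Let Xⱼ=1 if folder j is empty. P(Xⱼ=1) = ((5-1)/5)^9 = 262144/1953125.
By linearity, E[#empty] = 5·262144/1953125 = 262144/390625.

262144/390625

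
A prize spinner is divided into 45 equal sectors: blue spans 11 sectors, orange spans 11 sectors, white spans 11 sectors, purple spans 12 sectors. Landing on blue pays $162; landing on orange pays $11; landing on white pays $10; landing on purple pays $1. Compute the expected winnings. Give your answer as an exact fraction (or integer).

$45

E[payout] = (11/45)·162 + (11/45)·11 + (11/45)·10 + (12/45)·1 = 45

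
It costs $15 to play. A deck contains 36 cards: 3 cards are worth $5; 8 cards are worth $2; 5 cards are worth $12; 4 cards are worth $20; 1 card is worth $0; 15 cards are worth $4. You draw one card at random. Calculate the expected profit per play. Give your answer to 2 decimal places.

E[payout] = (3/36)·5 + (8/36)·2 + (5/36)·12 + (4/36)·20 + (1/36)·0 + (15/36)·4 = 77/12
Expected profit = 77/12 − 15 = -103/12 ≈ -$8.58

-$8.58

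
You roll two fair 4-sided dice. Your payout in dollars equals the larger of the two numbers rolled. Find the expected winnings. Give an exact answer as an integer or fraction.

25/8 dollars

Distribution of the larger of the two numbers rolled: 1 w.p. 1/16, 2 w.p. 3/16, 3 w.p. 5/16, 4 w.p. 7/16
E[payout] = (1/16)·1 + (3/16)·2 + (5/16)·3 + (7/16)·4 = 25/8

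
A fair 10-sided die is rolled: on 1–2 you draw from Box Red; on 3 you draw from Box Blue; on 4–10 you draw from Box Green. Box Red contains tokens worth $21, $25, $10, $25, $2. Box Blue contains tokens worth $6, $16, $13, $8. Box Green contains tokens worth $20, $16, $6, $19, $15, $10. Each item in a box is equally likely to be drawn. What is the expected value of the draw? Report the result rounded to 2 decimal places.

$14.43

E[X | Box Red] = (21 + 25 + 10 + 25 + 2)/5 = 83/5
E[X | Box Blue] = (6 + 16 + 13 + 8)/4 = 43/4
E[X | Box Green] = (20 + 16 + 6 + 19 + 15 + 10)/6 = 43/3
E[X] = (1/5)·83/5 + (1/10)·43/4 + (7/10)·43/3 = 8657/600 ≈ 14.43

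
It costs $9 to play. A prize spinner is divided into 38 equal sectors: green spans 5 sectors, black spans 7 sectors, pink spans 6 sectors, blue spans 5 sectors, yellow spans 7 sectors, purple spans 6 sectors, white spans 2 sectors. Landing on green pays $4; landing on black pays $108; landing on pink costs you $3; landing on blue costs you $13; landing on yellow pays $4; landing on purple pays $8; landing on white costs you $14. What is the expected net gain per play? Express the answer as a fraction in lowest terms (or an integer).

21/2 dollars

E[payout] = (5/38)·4 + (7/38)·108 + (6/38)·(-3) + (5/38)·(-13) + (7/38)·4 + (6/38)·8 + (2/38)·(-14) = 39/2
Expected profit = 39/2 − 9 = 21/2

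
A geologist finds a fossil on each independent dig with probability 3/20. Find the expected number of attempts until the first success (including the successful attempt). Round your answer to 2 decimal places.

For a geometric distribution, E[trials] = 1/p = 1/(3/20) = 20/3.
≈ 6.67

6.67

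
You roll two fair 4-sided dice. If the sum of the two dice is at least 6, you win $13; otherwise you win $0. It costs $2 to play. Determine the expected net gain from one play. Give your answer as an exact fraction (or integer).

23/8 dollars

E[payout] = (5/8)·0 + (3/8)·13 = 39/8
Expected profit = 39/8 − 2 = 23/8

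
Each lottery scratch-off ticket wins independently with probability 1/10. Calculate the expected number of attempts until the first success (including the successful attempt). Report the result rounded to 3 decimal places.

For a geometric distribution, E[trials] = 1/p = 1/(1/10) = 10.
≈ 10.000

10.000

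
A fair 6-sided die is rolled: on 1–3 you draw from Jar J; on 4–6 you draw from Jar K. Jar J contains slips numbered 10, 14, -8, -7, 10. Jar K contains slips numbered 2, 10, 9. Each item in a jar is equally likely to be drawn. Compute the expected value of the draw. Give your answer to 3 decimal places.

E[X | Jar J] = (10 + 14 − 8 − 7 + 10)/5 = 19/5
E[X | Jar K] = (2 + 10 + 9)/3 = 7
E[X] = (1/2)·19/5 + (1/2)·7 = 27/5 ≈ 5.400

5.400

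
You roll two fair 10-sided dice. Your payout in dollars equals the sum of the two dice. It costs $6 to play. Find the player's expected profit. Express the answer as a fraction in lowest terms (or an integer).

$5

Distribution of the sum of the two dice: 2 w.p. 1/100, 3 w.p. 1/50, 4 w.p. 3/100, 5 w.p. 1/25, 6 w.p. 1/20, 7 w.p. 3/50, …
E[payout] = (1/100)·2 + (1/50)·3 + (3/100)·4 + (1/25)·5 + (1/20)·6 + (3/50)·7 + (7/100)·8 + (2/25)·9 + (9/100)·10 + (1/10)·11 + (9/100)·12 + (2/25)·13 + (7/100)·14 + (3/50)·15 + (1/20)·16 + (1/25)·17 + (3/100)·18 + (1/50)·19 + (1/100)·20 = 11
Expected profit = 11 − 6 = 5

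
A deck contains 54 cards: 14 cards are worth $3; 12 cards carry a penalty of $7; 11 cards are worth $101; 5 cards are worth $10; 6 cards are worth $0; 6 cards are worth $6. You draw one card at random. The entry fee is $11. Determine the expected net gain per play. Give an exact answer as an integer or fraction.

E[payout] = (14/54)·3 + (12/54)·(-7) + (11/54)·101 + (5/54)·10 + (6/54)·0 + (6/54)·6 = 385/18
Expected profit = 385/18 − 11 = 187/18

187/18 dollars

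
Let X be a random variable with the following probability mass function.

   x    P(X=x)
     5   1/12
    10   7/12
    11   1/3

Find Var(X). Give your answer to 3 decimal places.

E[X] = (1/12)·5 + (7/12)·10 + (1/3)·11 = 119/12
E[X²] = (1/12)·25 + (7/12)·100 + (1/3)·121 = 403/4
Var(X) = 403/4 − (119/12)² = 347/144 ≈ 2.410

2.410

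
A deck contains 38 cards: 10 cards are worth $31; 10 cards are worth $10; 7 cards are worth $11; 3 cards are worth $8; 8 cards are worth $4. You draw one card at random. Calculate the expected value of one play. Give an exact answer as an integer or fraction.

543/38 dollars

E[payout] = (10/38)·31 + (10/38)·10 + (7/38)·11 + (3/38)·8 + (8/38)·4 = 543/38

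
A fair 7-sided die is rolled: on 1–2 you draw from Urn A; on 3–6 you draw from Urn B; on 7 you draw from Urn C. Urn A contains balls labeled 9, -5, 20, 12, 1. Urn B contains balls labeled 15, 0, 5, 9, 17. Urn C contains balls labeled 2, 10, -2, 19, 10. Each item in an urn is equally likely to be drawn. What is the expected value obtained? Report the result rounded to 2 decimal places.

8.49

E[X | Urn A] = (9 − 5 + 20 + 12 + 1)/5 = 37/5
E[X | Urn B] = (15 + 0 + 5 + 9 + 17)/5 = 46/5
E[X | Urn C] = (2 + 10 − 2 + 19 + 10)/5 = 39/5
E[X] = (2/7)·37/5 + (4/7)·46/5 + (1/7)·39/5 = 297/35 ≈ 8.49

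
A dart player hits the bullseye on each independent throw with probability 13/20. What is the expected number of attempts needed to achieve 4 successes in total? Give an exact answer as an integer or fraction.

80/13

By linearity (sum of 4 independent geometric waits), E[trials] = 4/p = 4/(13/20) = 80/13.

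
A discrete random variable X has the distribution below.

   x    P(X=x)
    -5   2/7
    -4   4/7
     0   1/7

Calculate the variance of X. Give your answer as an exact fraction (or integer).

122/49

E[X] = (2/7)·(-5) + (4/7)·(-4) + (1/7)·0 = -26/7
E[X²] = (2/7)·25 + (4/7)·16 + (1/7)·0 = 114/7
Var(X) = 114/7 − (-26/7)² = 122/49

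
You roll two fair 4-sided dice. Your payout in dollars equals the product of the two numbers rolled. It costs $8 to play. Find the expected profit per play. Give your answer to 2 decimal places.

Distribution of the product of the two numbers rolled: 1 w.p. 1/16, 2 w.p. 1/8, 3 w.p. 1/8, 4 w.p. 3/16, 6 w.p. 1/8, 8 w.p. 1/8, …
E[payout] = (1/16)·1 + (1/8)·2 + (1/8)·3 + (3/16)·4 + (1/8)·6 + (1/8)·8 + (1/16)·9 + (1/8)·12 + (1/16)·16 = 25/4
Expected profit = 25/4 − 8 = -7/4 ≈ -$1.75

-$1.75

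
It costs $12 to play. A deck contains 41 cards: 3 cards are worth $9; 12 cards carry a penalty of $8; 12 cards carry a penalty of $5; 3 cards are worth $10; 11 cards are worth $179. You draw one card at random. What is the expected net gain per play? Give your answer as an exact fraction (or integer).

1378/41 dollars

E[payout] = (3/41)·9 + (12/41)·(-8) + (12/41)·(-5) + (3/41)·10 + (11/41)·179 = 1870/41
Expected profit = 1870/41 − 12 = 1378/41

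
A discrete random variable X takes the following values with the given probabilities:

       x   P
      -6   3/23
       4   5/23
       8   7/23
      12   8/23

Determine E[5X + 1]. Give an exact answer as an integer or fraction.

E[5x+1] = (3/23)·(-29) + (5/23)·21 + (7/23)·41 + (8/23)·61
     = 793/23

793/23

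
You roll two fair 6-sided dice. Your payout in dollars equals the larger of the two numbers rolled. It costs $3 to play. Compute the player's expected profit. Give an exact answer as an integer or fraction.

Distribution of the larger of the two numbers rolled: 1 w.p. 1/36, 2 w.p. 1/12, 3 w.p. 5/36, 4 w.p. 7/36, 5 w.p. 1/4, 6 w.p. 11/36
E[payout] = (1/36)·1 + (1/12)·2 + (5/36)·3 + (7/36)·4 + (1/4)·5 + (11/36)·6 = 161/36
Expected profit = 161/36 − 3 = 53/36

53/36 dollars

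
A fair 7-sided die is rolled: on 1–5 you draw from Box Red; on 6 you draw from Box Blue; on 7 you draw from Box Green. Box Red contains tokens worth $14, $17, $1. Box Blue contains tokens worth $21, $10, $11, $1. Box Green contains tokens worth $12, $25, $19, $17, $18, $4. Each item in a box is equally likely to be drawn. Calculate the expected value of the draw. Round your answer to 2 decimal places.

E[X | Box Red] = (14 + 17 + 1)/3 = 32/3
E[X | Box Blue] = (21 + 10 + 11 + 1)/4 = 43/4
E[X | Box Green] = (12 + 25 + 19 + 17 + 18 + 4)/6 = 95/6
E[X] = (5/7)·32/3 + (1/7)·43/4 + (1/7)·95/6 = 137/12 ≈ 11.42

$11.42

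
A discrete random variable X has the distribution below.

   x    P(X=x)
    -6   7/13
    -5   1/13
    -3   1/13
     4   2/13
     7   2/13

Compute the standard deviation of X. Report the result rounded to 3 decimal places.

E[X] = -28/13, E[X²] = 32
Var(X) = E[X²] − (E[X])² = 32 − 784/169 = 4624/169
SD(X) = √(4624/169) ≈ 5.231

5.231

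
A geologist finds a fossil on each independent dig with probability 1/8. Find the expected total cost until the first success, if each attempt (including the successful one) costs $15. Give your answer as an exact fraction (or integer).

$120

E[#attempts] = 1/p = 8; E[cost] = 15·8 = 120.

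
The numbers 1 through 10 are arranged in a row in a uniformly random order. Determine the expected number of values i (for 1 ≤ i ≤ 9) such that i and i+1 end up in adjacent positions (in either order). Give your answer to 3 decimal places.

For each i ∈ {1,…,9}, let Xᵢ = 1 if i and i+1 are adjacent. P(Xᵢ=1) = 2·(10−1)!/10! = 2/10.
By linearity, E[ΣXᵢ] = (9)·(2/10) = 9/5.
≈ 1.800

1.800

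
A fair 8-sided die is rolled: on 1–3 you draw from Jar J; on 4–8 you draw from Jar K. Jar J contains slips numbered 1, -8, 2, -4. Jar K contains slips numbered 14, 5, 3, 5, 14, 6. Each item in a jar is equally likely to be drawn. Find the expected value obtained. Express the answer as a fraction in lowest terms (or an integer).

E[X | Jar J] = (1 − 8 + 2 − 4)/4 = -9/4
E[X | Jar K] = (14 + 5 + 3 + 5 + 14 + 6)/6 = 47/6
E[X] = (3/8)·(-9/4) + (5/8)·47/6 = 389/96

389/96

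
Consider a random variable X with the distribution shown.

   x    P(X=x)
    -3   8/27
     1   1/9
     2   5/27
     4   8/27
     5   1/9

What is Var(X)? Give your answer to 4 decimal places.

E[X] = (8/27)·(-3) + (1/9)·1 + (5/27)·2 + (8/27)·4 + (1/9)·5 = 4/3
E[X²] = (8/27)·9 + (1/9)·1 + (5/27)·4 + (8/27)·16 + (1/9)·25 = 298/27
Var(X) = 298/27 − (4/3)² = 250/27 ≈ 9.2593

9.2593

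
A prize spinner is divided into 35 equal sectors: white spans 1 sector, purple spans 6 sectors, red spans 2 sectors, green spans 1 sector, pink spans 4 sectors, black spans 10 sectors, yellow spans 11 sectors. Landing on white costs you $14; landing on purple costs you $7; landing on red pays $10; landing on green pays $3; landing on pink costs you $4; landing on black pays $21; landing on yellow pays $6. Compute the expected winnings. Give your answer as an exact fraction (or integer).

E[payout] = (1/35)·(-14) + (6/35)·(-7) + (2/35)·10 + (1/35)·3 + (4/35)·(-4) + (10/35)·21 + (11/35)·6 = 227/35

227/35 dollars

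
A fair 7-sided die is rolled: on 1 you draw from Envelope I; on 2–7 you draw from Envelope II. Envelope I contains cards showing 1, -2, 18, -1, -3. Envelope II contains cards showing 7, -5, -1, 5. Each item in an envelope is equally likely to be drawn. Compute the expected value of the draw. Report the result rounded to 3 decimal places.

E[X | Envelope I] = (1 − 2 + 18 − 1 − 3)/5 = 13/5
E[X | Envelope II] = (7 − 5 − 1 + 5)/4 = 3/2
E[X] = (1/7)·13/5 + (6/7)·3/2 = 58/35 ≈ 1.657

1.657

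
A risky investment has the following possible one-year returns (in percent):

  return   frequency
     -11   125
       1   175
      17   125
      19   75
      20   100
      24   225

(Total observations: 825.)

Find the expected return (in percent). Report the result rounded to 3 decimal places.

11.818

Total = 825, so P(return=-11) = 125/825, etc.
E[X] = (5/33)·(-11) + (7/33)·1 + (5/33)·17 + (1/11)·19 + (4/33)·20 + (3/11)·24
     = 130/11 ≈ 11.818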